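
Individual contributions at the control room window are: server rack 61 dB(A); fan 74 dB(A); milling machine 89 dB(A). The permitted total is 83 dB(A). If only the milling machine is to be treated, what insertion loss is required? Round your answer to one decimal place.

6.6 dB

The untreated sources together contribute 10^(61/10) + 10^(74/10) = 2.638e+07, i.e. 74.21 dB(A).
The limit corresponds to 10^(83/10) = 1.995e+08; subtracting the fixed part leaves 1.731e+08 for the milling machine, i.e. 82.38 dB(A).
So the milling machine must be reduced from 89 to 82.38 dB(A): IL = 6.62 dB.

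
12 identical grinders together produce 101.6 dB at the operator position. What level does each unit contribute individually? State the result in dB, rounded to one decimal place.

90.8 dB

For N identical incoherent sources L_total = L₁ + 10·log₁₀ N, so L₁ = 101.6 − 10·log₁₀(12) = 101.6 − 10.792.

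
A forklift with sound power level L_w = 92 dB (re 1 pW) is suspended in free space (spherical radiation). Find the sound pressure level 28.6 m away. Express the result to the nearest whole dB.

52 dB

The power spreads over a sphere of area 4π·r², so L_p = L_w − 10·log₁₀(4π·r²).
4π·r² = 1.028e+04 m², 10·log₁₀ of that is 40.119 dB.
L_p = 92 − 40.119 = 51.88 dB.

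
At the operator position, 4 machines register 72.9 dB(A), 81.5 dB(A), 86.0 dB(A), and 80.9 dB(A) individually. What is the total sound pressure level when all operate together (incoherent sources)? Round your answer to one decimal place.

Incoherent sources combine by intensity addition: L_total = 10·log₁₀(Σ 10^(L_i/10)).
Σ 10^(L/10) = 10^(72.9/10) + 10^(81.5/10) + 10^(86.0/10) + 10^(80.9/10) = 6.819e+08.
L_total = 10·log₁₀(6.819e+08) = 88.34 dB(A).

88.3 dB(A)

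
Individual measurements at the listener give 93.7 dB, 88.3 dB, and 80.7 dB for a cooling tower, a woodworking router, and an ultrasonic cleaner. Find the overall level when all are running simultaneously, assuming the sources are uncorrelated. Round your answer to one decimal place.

95.0 dB

Incoherent sources combine by intensity addition: L_total = 10·log₁₀(Σ 10^(L_i/10)).
Σ 10^(L/10) = 10^(93.7/10) + 10^(88.3/10) + 10^(80.7/10) = 3.138e+09.
L_total = 10·log₁₀(3.138e+09) = 94.97 dB.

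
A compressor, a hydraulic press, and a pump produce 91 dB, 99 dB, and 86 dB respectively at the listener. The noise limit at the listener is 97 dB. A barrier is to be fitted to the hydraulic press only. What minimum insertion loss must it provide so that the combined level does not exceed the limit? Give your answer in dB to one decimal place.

Everything except the hydraulic press sums to 10^(91/10) + 10^(86/10) = 1.657e+09 in linear terms, 92.19 dB.
The limit corresponds to 10^(97/10) = 5.012e+09; subtracting the fixed part leaves 3.355e+09 for the hydraulic press, i.e. 95.26 dB.
So the hydraulic press must be reduced from 99 to 95.26 dB: IL = 3.74 dB.

3.7 dB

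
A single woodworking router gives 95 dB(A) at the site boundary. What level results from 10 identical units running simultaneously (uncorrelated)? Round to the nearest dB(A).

105 dB(A)

L_total = L₁ + 10·log₁₀ N for N identical incoherent sources.
L_total = 95 + 10·log₁₀(10) = 95 + 10.000 = 105.00 dB(A).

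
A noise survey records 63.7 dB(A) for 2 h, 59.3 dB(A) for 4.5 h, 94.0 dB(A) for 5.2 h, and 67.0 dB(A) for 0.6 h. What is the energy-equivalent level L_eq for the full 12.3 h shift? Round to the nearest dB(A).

L_eq = 10·log₁₀[(1/T)·Σ tᵢ·10^(Lᵢ/10)] with T = 12.3 h.
Σ tᵢ·10^(Lᵢ/10) = 2·10^(63.7/10) + 4.5·10^(59.3/10) + 5.2·10^(94.0/10) + 0.6·10^(67.0/10) = 1.307e+10.
L_eq = 10·log₁₀(1.307e+10/12.3) = 90.26 dB(A).

90 dB(A)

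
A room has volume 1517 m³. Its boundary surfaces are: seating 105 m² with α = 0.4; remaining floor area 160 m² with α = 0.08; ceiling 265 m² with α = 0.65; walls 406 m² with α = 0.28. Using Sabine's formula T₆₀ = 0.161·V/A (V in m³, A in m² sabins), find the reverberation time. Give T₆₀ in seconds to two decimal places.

0.72 s

A = Σ Sᵢαᵢ = 105·0.4 + 160·0.08 + 265·0.65 + 406·0.28 = 340.73 m².
T₆₀ = 0.161 × 1517 / 340.73 = 0.717 s.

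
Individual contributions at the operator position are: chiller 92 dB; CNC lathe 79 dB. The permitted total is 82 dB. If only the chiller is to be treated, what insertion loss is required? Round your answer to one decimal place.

The untreated sources together contribute 10^(79/10) = 7.943e+07, i.e. 79.00 dB.
The limit corresponds to 10^(82/10) = 1.585e+08; subtracting the fixed part leaves 7.906e+07 for the chiller, i.e. 78.98 dB.
Required insertion loss = 92 − 78.98 = 13.02 dB.

13.0 dB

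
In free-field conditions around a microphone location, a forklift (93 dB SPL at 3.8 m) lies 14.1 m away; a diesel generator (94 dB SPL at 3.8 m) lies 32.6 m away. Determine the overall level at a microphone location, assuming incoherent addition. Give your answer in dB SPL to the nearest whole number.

83 dB SPL

Propagate each source to the receiver with L = L_ref − 20·log₁₀(r/r_ref), then add intensities.
forklift: 93 − 20·log₁₀(14.1/3.8) = 93 − 11.39 = 81.61 dB SPL.
diesel generator: 94 − 20·log₁₀(32.6/3.8) = 94 − 18.67 = 75.33 dB SPL.
Σ 10^(L/10) = 1.790e+08 → L_total = 10·log₁₀(1.790e+08) = 82.53 dB SPL.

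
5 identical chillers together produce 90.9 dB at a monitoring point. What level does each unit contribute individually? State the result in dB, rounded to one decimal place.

For N identical incoherent sources L_total = L₁ + 10·log₁₀ N, so L₁ = 90.9 − 10·log₁₀(5) = 90.9 − 6.990.

83.9 dB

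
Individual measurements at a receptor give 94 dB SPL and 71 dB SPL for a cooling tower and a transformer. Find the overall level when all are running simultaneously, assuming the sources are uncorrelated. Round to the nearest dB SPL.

94 dB SPL

Incoherent sources combine by intensity addition: L_total = 10·log₁₀(Σ 10^(L_i/10)).
Σ 10^(L/10) = 10^(94/10) + 10^(71/10) = 2.524e+09.
L_total = 10·log₁₀(2.524e+09) = 94.02 dB SPL.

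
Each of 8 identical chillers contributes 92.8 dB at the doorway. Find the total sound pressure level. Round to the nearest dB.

102 dB

N identical incoherent sources raise the level by 10·log₁₀ N.
L_total = 92.8 + 10·log₁₀(8) = 92.8 + 9.031 = 101.83 dB.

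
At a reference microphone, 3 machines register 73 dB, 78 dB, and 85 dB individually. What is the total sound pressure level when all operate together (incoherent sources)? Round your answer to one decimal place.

86.0 dB

For uncorrelated sources the intensities add, so convert each level to linear form, sum, and take 10·log₁₀ of the total.
Σ 10^(L/10) = 10^(73/10) + 10^(78/10) + 10^(85/10) = 3.993e+08.
L_total = 10·log₁₀(3.993e+08) = 86.01 dB.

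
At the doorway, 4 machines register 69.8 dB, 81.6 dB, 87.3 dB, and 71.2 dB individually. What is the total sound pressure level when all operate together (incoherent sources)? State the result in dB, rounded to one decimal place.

For uncorrelated sources the intensities add, so convert each level to linear form, sum, and take 10·log₁₀ of the total.
Σ 10^(L/10) = 10^(69.8/10) + 10^(81.6/10) + 10^(87.3/10) + 10^(71.2/10) = 7.043e+08.
L_total = 10·log₁₀(7.043e+08) = 88.48 dB.

88.5 dB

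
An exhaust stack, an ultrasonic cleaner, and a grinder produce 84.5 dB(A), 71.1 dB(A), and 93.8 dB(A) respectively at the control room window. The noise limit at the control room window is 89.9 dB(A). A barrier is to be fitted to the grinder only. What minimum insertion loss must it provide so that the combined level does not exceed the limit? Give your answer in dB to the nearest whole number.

5 dB

The untreated sources together contribute 10^(84.5/10) + 10^(71.1/10) = 2.947e+08, i.e. 84.69 dB(A).
To meet 89.9 dB(A) overall, the treated grinder may contribute at most 10^(89.9/10) − 2.947e+08 = 6.825e+08, i.e. 88.34 dB(A).
Required insertion loss = 93.8 − 88.34 = 5.46 dB.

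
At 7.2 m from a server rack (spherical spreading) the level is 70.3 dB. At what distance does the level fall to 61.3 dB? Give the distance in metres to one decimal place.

For a point source L₁ − L₂ = 20·log₁₀(r₂/r₁), so r₂ = r₁·10^((L₁−L₂)/20).
r₂ = 7.2·10^((70.3−61.3)/20) = 7.2·10^(9.0/20) = 20.29 m.

20.3 m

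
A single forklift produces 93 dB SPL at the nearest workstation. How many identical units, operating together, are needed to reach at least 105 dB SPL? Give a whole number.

The shortfall is 105 − 93 = 12.0 dB, and N units add 10·log₁₀ N, so need 10·log₁₀ N ≥ 12.0.
N ≥ 10^(12.0/10) = 15.849, so N = 16.

16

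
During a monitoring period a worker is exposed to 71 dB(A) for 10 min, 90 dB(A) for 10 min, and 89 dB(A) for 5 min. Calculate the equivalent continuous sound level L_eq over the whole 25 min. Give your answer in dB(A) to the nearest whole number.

88 dB(A)

The energy average is taken in the linear domain: L_eq = 10·log₁₀[(Σ tᵢ·10^(Lᵢ/10))/T], T = 25 min.
Σ tᵢ·10^(Lᵢ/10) = 10·10^(71/10) + 10·10^(90/10) + 5·10^(89/10) = 1.410e+10.
L_eq = 10·log₁₀(1.410e+10/25) = 87.51 dB(A).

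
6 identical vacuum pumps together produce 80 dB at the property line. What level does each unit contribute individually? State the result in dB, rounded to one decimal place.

72.2 dB

6 equal contributions raise the level by 10·log₁₀ 6 = 7.782 dB, so each unit alone gives 80 − 7.782.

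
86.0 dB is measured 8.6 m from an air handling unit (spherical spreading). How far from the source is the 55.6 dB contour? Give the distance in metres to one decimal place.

284.8 m

Point-source spreading drops the level by 20·log₁₀(r₂/r₁); inverting, r₂/r₁ = 10^(ΔL/20).
r₂ = 8.6·10^((86.0−55.6)/20) = 8.6·10^(30.4/20) = 284.77 m.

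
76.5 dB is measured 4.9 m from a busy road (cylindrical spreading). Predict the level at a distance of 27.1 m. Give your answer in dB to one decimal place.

Line-source attenuation: ΔL = 10·log₁₀(r₂/r₁) = 10·log₁₀(27.1/4.9) = 7.428 dB.
L₂ = 76.5 − 10·log₁₀(27.1/4.9) = 76.5 − 7.428 = 69.07 dB.

69.1 dB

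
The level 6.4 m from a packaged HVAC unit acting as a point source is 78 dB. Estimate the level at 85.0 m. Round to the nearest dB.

56 dB

Point-source attenuation: ΔL = 20·log₁₀(r₂/r₁) = 20·log₁₀(85.0/6.4) = 22.465 dB.
L₂ = 78 − 20·log₁₀(85.0/6.4) = 78 − 22.465 = 55.54 dB.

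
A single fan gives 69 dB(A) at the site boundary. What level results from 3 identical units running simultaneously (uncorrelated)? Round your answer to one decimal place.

73.8 dB(A)

With 3 equal, uncorrelated contributions the intensity is 3× that of one unit, giving a rise of 10·log₁₀ 3.
L_total = 69 + 10·log₁₀(3) = 69 + 4.771 = 73.77 dB(A).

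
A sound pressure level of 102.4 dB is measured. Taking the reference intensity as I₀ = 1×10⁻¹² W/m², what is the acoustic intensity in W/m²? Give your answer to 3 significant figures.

I = I₀·10^(L/10) = 10⁻¹² × 10^(102.4/10) = 10^(-1.760).

0.0174 W/m²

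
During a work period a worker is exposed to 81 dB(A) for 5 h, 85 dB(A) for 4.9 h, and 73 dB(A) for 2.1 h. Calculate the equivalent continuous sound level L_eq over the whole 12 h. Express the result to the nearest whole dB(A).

83 dB(A)

L_eq = 10·log₁₀[(1/T)·Σ tᵢ·10^(Lᵢ/10)] with T = 12 h.
Σ tᵢ·10^(Lᵢ/10) = 5·10^(81/10) + 4.9·10^(85/10) + 2.1·10^(73/10) = 2.221e+09.
L_eq = 10·log₁₀(2.221e+09/12) = 82.67 dB(A).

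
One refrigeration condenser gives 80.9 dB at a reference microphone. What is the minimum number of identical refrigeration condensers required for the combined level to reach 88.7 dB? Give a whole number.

7

Need L₁ + 10·log₁₀ N ≥ 88.7, i.e. log₁₀ N ≥ 0.78.
N ≥ 10^(7.8/10) = 6.026, so N = 7.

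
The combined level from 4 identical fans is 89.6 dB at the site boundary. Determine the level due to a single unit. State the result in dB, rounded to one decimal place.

83.6 dB

Dividing the total intensity by 4 lowers the level by 10·log₁₀ 4 = 6.021 dB: L₁ = 89.6 − 6.021.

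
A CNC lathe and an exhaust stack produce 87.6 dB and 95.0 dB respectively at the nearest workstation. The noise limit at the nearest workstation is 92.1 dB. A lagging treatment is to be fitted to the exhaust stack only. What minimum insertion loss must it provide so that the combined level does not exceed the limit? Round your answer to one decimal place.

4.8 dB

The untreated sources together contribute 10^(87.6/10) = 5.754e+08, i.e. 87.60 dB.
To meet 92.1 dB overall, the treated exhaust stack may contribute at most 10^(92.1/10) − 5.754e+08 = 1.046e+09, i.e. 90.20 dB.
Required insertion loss = 95.0 − 90.20 = 4.80 dB.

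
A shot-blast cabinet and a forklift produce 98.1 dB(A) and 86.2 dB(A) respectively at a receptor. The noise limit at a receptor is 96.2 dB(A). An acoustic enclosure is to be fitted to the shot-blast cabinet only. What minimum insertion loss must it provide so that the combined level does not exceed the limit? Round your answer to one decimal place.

Fixed contribution from the other source: Σ 10^(L/10) = 10^(86.2/10) = 4.169e+08 (86.20 dB(A)).
To meet 96.2 dB(A) overall, the treated shot-blast cabinet may contribute at most 10^(96.2/10) − 4.169e+08 = 3.752e+09, i.e. 95.74 dB(A).
So the shot-blast cabinet must be reduced from 98.1 to 95.74 dB(A): IL = 2.36 dB.

2.4 dB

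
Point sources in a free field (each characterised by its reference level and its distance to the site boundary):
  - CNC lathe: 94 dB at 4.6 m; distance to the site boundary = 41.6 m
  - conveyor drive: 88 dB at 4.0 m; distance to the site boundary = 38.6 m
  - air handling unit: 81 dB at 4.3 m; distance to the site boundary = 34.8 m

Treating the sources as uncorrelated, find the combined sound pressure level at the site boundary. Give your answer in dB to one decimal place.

Apply inverse-square spreading to bring every level to the receiver, then sum 10^(L/10).
CNC lathe: 94 − 20·log₁₀(41.6/4.6) = 94 − 19.13 = 74.87 dB.
conveyor drive: 88 − 20·log₁₀(38.6/4.0) = 88 − 19.69 = 68.31 dB.
air handling unit: 81 − 20·log₁₀(34.8/4.3) = 81 − 18.16 = 62.84 dB.
Σ 10^(L/10) = 3.941e+07 → L_total = 10·log₁₀(3.941e+07) = 75.96 dB.

76.0 dB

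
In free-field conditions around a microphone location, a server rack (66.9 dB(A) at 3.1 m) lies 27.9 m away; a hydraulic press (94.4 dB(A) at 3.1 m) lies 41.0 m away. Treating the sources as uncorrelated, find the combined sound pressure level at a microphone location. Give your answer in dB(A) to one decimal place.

72.0 dB(A)

First find each source's level at the receiver (point-source: −20·log₁₀(r/r_ref)), then combine on an intensity basis.
server rack: 66.9 − 20·log₁₀(27.9/3.1) = 66.9 − 19.08 = 47.82 dB(A).
hydraulic press: 94.4 − 20·log₁₀(41.0/3.1) = 94.4 − 22.43 = 71.97 dB(A).
Σ 10^(L/10) = 1.581e+07 → L_total = 10·log₁₀(1.581e+07) = 71.99 dB(A).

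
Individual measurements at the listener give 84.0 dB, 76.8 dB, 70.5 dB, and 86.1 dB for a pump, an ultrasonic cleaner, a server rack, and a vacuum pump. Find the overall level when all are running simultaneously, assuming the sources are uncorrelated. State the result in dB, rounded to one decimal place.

For uncorrelated sources the intensities add, so convert each level to linear form, sum, and take 10·log₁₀ of the total.
Σ 10^(L/10) = 10^(84.0/10) + 10^(76.8/10) + 10^(70.5/10) + 10^(86.1/10) = 7.177e+08.
L_total = 10·log₁₀(7.177e+08) = 88.56 dB.

88.6 dB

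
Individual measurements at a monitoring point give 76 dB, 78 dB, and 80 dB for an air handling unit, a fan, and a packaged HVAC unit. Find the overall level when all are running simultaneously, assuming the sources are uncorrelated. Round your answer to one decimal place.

83.1 dB

For uncorrelated sources the intensities add, so convert each level to linear form, sum, and take 10·log₁₀ of the total.
Σ 10^(L/10) = 10^(76/10) + 10^(78/10) + 10^(80/10) = 2.029e+08.
L_total = 10·log₁₀(2.029e+08) = 83.07 dB.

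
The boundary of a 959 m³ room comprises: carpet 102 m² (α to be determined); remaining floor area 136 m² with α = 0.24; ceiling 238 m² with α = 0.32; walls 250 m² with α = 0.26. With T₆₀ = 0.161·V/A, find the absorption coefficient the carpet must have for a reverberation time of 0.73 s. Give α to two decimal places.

From T₆₀ = 0.161·V/A, the target T₆₀ = 0.73 s needs A = 0.161·959/0.73 = 211.51 m².
Absorption from the other surfaces = 136·0.24 + 238·0.32 + 250·0.26 = 173.80 m², so the carpet must supply 37.71 m² over 102 m².
α = 37.71/102 = 0.370.

0.37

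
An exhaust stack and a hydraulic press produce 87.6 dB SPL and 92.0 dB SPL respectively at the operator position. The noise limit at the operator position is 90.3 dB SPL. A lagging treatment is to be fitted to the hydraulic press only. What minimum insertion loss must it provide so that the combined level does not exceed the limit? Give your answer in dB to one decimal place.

5.0 dB

The untreated sources together contribute 10^(87.6/10) = 5.754e+08, i.e. 87.60 dB SPL.
The limit corresponds to 10^(90.3/10) = 1.072e+09; subtracting the fixed part leaves 4.961e+08 for the hydraulic press, i.e. 86.96 dB SPL.
So the hydraulic press must be reduced from 92.0 to 86.96 dB SPL: IL = 5.04 dB.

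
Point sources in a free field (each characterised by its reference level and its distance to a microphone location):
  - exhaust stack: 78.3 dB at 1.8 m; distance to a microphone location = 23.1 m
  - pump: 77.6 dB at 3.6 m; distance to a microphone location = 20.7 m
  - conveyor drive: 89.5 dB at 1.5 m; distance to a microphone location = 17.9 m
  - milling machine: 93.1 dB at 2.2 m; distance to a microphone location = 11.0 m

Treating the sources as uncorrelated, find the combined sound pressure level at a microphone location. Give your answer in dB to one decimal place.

Apply inverse-square spreading to bring every level to the receiver, then sum 10^(L/10).
exhaust stack: 78.3 − 20·log₁₀(23.1/1.8) = 78.3 − 22.17 = 56.13 dB.
pump: 77.6 − 20·log₁₀(20.7/3.6) = 77.6 − 15.19 = 62.41 dB.
conveyor drive: 89.5 − 20·log₁₀(17.9/1.5) = 89.5 − 21.54 = 67.96 dB.
milling machine: 93.1 − 20·log₁₀(11.0/2.2) = 93.1 − 13.98 = 79.12 dB.
Σ 10^(L/10) = 9.008e+07 → L_total = 10·log₁₀(9.008e+07) = 79.55 dB.

79.5 dB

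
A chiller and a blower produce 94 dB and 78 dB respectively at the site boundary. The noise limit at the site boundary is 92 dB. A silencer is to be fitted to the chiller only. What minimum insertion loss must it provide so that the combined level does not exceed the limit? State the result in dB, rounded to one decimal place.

2.2 dB

Fixed contribution from the other source: Σ 10^(L/10) = 10^(78/10) = 6.310e+07 (78.00 dB).
To meet 92 dB overall, the treated chiller may contribute at most 10^(92/10) − 6.310e+07 = 1.522e+09, i.e. 91.82 dB.
Required insertion loss = 94 − 91.82 = 2.18 dB.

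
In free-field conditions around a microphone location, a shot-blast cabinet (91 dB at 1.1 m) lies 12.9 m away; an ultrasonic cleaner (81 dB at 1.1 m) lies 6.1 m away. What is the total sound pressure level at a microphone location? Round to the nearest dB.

71 dB

First find each source's level at the receiver (point-source: −20·log₁₀(r/r_ref)), then combine on an intensity basis.
shot-blast cabinet: 91 − 20·log₁₀(12.9/1.1) = 91 − 21.38 = 69.62 dB.
ultrasonic cleaner: 81 − 20·log₁₀(6.1/1.1) = 81 − 14.88 = 66.12 dB.
Σ 10^(L/10) = 1.325e+07 → L_total = 10·log₁₀(1.325e+07) = 71.22 dB.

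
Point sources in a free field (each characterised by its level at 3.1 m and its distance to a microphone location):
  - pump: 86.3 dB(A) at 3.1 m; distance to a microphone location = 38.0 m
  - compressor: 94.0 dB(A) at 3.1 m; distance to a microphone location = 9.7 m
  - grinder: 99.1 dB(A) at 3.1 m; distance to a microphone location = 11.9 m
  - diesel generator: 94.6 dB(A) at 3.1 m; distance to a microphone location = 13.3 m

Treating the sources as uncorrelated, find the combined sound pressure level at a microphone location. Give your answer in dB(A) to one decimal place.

First find each source's level at the receiver (point-source: −20·log₁₀(r/r_ref)), then combine on an intensity basis.
pump: 86.3 − 20·log₁₀(38.0/3.1) = 86.3 − 21.77 = 64.53 dB(A).
compressor: 94.0 − 20·log₁₀(9.7/3.1) = 94.0 − 9.91 = 84.09 dB(A).
grinder: 99.1 − 20·log₁₀(11.9/3.1) = 99.1 − 11.68 = 87.42 dB(A).
diesel generator: 94.6 − 20·log₁₀(13.3/3.1) = 94.6 − 12.65 = 81.95 dB(A).
Σ 10^(L/10) = 9.677e+08 → L_total = 10·log₁₀(9.677e+08) = 89.86 dB(A).

89.9 dB(A)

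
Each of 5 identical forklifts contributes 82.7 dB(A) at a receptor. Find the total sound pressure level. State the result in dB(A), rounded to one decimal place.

89.7 dB(A)

N identical incoherent sources raise the level by 10·log₁₀ N.
L_total = 82.7 + 10·log₁₀(5) = 82.7 + 6.990 = 89.69 dB(A).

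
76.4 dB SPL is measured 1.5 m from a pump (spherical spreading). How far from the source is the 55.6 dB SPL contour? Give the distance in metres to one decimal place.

Point-source spreading drops the level by 20·log₁₀(r₂/r₁); inverting, r₂/r₁ = 10^(ΔL/20).
r₂ = 1.5·10^((76.4−55.6)/20) = 1.5·10^(20.8/20) = 16.45 m.

16.4 m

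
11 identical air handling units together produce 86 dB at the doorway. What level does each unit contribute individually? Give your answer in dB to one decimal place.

11 equal contributions raise the level by 10·log₁₀ 11 = 10.414 dB, so each unit alone gives 86 − 10.414.

75.6 dB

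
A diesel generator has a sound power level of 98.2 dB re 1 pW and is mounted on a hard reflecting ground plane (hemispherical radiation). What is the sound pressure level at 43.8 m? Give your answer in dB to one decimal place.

57.4 dB

Free-field hemispherical radiation: L_p = L_w − 10·log₁₀(2π·r²), r = 43.8 m.
2π·r² = 1.205e+04 m², 10·log₁₀ of that is 40.811 dB.
L_p = 98.2 − 40.811 = 57.39 dB.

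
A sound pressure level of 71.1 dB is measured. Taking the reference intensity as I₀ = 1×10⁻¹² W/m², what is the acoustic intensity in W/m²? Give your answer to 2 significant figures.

1.3e-05 W/m²

L = 10·log₁₀(I/I₀) ⇒ I = I₀·10^(L/10) = 10⁻¹² × 10^7.11.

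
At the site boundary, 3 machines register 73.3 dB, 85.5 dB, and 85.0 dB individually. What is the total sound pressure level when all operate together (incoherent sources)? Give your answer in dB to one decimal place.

For uncorrelated sources the intensities add, so convert each level to linear form, sum, and take 10·log₁₀ of the total.
Σ 10^(L/10) = 10^(73.3/10) + 10^(85.5/10) + 10^(85.0/10) = 6.924e+08.
L_total = 10·log₁₀(6.924e+08) = 88.40 dB.

88.4 dB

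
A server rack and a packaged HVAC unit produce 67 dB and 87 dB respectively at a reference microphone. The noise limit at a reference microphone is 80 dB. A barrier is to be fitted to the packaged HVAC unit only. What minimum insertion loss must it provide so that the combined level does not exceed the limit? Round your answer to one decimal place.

7.2 dB

Fixed contribution from the other source: Σ 10^(L/10) = 10^(67/10) = 5.012e+06 (67.00 dB).
To meet 80 dB overall, the treated packaged HVAC unit may contribute at most 10^(80/10) − 5.012e+06 = 9.499e+07, i.e. 79.78 dB.
So the packaged HVAC unit must be reduced from 87 to 79.78 dB: IL = 7.22 dB.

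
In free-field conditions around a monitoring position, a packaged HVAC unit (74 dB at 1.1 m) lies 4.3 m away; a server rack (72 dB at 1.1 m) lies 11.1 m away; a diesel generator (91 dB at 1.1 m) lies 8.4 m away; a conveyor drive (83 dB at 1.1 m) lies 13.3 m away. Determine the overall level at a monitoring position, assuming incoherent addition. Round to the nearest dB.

74 dB

First find each source's level at the receiver (point-source: −20·log₁₀(r/r_ref)), then combine on an intensity basis.
packaged HVAC unit: 74 − 20·log₁₀(4.3/1.1) = 74 − 11.84 = 62.16 dB.
server rack: 72 − 20·log₁₀(11.1/1.1) = 72 − 20.08 = 51.92 dB.
diesel generator: 91 − 20·log₁₀(8.4/1.1) = 91 − 17.66 = 73.34 dB.
conveyor drive: 83 − 20·log₁₀(13.3/1.1) = 83 − 21.65 = 61.35 dB.
Σ 10^(L/10) = 2.475e+07 → L_total = 10·log₁₀(2.475e+07) = 73.94 dB.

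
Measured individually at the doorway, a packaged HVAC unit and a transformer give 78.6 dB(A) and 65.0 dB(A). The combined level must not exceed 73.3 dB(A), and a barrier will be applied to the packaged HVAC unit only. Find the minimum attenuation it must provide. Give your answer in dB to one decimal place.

The untreated sources together contribute 10^(65.0/10) = 3.162e+06, i.e. 65.00 dB(A).
The limit corresponds to 10^(73.3/10) = 2.138e+07; subtracting the fixed part leaves 1.822e+07 for the packaged HVAC unit, i.e. 72.60 dB(A).
So the packaged HVAC unit must be reduced from 78.6 to 72.60 dB(A): IL = 6.00 dB.

6.0 dB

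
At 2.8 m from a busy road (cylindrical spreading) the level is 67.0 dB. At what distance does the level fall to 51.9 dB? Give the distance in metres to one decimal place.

90.6 m

The 15.1 dB drop corresponds to a distance ratio of 10^(15.1/10) for a line source.
r₂ = 2.8·10^((67.0−51.9)/10) = 2.8·10^(15.1/10) = 90.61 m.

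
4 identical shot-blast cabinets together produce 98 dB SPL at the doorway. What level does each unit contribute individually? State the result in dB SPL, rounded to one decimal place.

For N identical incoherent sources L_total = L₁ + 10·log₁₀ N, so L₁ = 98 − 10·log₁₀(4) = 98 − 6.021.

92.0 dB SPL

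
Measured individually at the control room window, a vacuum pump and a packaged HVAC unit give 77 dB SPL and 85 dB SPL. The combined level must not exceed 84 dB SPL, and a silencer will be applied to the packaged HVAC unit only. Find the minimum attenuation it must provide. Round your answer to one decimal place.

2.0 dB

Everything except the packaged HVAC unit sums to 10^(77/10) = 5.012e+07 in linear terms, 77.00 dB SPL.
The limit corresponds to 10^(84/10) = 2.512e+08; subtracting the fixed part leaves 2.011e+08 for the packaged HVAC unit, i.e. 83.03 dB SPL.
So the packaged HVAC unit must be reduced from 85 to 83.03 dB SPL: IL = 1.97 dB.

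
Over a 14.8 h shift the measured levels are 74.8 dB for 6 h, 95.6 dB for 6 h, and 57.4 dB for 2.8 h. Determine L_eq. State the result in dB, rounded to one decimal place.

91.7 dB

The energy average is taken in the linear domain: L_eq = 10·log₁₀[(Σ tᵢ·10^(Lᵢ/10))/T], T = 14.8 h.
Σ tᵢ·10^(Lᵢ/10) = 6·10^(74.8/10) + 6·10^(95.6/10) + 2.8·10^(57.4/10) = 2.197e+10.
L_eq = 10·log₁₀(2.197e+10/14.8) = 91.72 dB.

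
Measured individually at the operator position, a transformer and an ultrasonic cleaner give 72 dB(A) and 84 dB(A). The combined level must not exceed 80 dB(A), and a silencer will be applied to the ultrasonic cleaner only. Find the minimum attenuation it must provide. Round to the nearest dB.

5 dB

Everything except the ultrasonic cleaner sums to 10^(72/10) = 1.585e+07 in linear terms, 72.00 dB(A).
The limit corresponds to 10^(80/10) = 1.000e+08; subtracting the fixed part leaves 8.415e+07 for the ultrasonic cleaner, i.e. 79.25 dB(A).
So the ultrasonic cleaner must be reduced from 84 to 79.25 dB(A): IL = 4.75 dB.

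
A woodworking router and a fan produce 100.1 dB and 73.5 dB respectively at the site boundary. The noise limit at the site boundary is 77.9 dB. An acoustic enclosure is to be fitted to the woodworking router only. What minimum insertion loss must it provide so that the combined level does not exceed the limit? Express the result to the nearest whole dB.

Everything except the woodworking router sums to 10^(73.5/10) = 2.239e+07 in linear terms, 73.50 dB.
To meet 77.9 dB overall, the treated woodworking router may contribute at most 10^(77.9/10) − 2.239e+07 = 3.927e+07, i.e. 75.94 dB.
So the woodworking router must be reduced from 100.1 to 75.94 dB: IL = 24.16 dB.

24 dB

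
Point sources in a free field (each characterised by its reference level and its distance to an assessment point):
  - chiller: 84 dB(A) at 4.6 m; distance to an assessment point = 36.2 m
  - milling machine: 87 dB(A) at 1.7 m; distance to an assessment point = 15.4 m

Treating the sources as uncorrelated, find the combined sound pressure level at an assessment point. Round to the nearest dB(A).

70 dB(A)

Propagate each source to the receiver with L = L_ref − 20·log₁₀(r/r_ref), then add intensities.
chiller: 84 − 20·log₁₀(36.2/4.6) = 84 − 17.92 = 66.08 dB(A).
milling machine: 87 − 20·log₁₀(15.4/1.7) = 87 − 19.14 = 67.86 dB(A).
Σ 10^(L/10) = 1.016e+07 → L_total = 10·log₁₀(1.016e+07) = 70.07 dB(A).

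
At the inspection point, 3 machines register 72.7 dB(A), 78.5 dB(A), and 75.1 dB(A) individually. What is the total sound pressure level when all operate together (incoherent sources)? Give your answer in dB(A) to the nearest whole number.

81 dB(A)

For uncorrelated sources the intensities add, so convert each level to linear form, sum, and take 10·log₁₀ of the total.
Σ 10^(L/10) = 10^(72.7/10) + 10^(78.5/10) + 10^(75.1/10) = 1.218e+08.
L_total = 10·log₁₀(1.218e+08) = 80.86 dB(A).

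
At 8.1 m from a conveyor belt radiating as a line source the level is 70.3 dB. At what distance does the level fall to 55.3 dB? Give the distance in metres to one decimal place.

For a line source L₁ − L₂ = 10·log₁₀(r₂/r₁), so r₂ = r₁·10^((L₁−L₂)/10).
r₂ = 8.1·10^((70.3−55.3)/10) = 8.1·10^(15.0/10) = 256.14 m.

256.1 m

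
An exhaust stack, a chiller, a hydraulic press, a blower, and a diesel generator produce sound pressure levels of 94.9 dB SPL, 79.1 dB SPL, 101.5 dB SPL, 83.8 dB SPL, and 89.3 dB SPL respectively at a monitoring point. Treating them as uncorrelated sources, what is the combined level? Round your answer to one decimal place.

102.6 dB SPL

Incoherent sources combine by intensity addition: L_total = 10·log₁₀(Σ 10^(L_i/10)).
Σ 10^(L/10) = 10^(94.9/10) + 10^(79.1/10) + 10^(101.5/10) + 10^(83.8/10) + 10^(89.3/10) = 1.839e+10.
L_total = 10·log₁₀(1.839e+10) = 102.65 dB SPL.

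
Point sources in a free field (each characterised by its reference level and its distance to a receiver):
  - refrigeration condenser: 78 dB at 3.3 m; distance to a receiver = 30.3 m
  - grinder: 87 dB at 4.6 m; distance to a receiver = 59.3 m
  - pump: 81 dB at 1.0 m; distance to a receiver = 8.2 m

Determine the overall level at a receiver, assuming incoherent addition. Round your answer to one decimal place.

67.5 dB

Apply inverse-square spreading to bring every level to the receiver, then sum 10^(L/10).
refrigeration condenser: 78 − 20·log₁₀(30.3/3.3) = 78 − 19.26 = 58.74 dB.
grinder: 87 − 20·log₁₀(59.3/4.6) = 87 − 22.21 = 64.79 dB.
pump: 81 − 20·log₁₀(8.2/1.0) = 81 − 18.28 = 62.72 dB.
Σ 10^(L/10) = 5.637e+06 → L_total = 10·log₁₀(5.637e+06) = 67.51 dB.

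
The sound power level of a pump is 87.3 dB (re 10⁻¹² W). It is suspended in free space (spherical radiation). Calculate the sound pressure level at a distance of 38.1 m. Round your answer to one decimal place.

The power spreads over a sphere of area 4π·r², so L_p = L_w − 10·log₁₀(4π·r²).
4π·r² = 1.824e+04 m², 10·log₁₀ of that is 42.611 dB.
L_p = 87.3 − 42.611 = 44.69 dB.

44.7 dB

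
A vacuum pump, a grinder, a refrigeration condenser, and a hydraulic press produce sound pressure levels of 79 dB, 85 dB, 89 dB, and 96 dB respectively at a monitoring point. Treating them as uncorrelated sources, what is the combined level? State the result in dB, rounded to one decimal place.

97.1 dB

Incoherent sources combine by intensity addition: L_total = 10·log₁₀(Σ 10^(L_i/10)).
Σ 10^(L/10) = 10^(79/10) + 10^(85/10) + 10^(89/10) + 10^(96/10) = 5.171e+09.
L_total = 10·log₁₀(5.171e+09) = 97.14 dB.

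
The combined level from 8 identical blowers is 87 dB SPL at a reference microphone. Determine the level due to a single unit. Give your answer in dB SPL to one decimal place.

78.0 dB SPL

8 equal contributions raise the level by 10·log₁₀ 8 = 9.031 dB, so each unit alone gives 87 − 9.031.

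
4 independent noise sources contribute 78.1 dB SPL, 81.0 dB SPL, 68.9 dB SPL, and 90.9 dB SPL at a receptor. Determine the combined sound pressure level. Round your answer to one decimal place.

For uncorrelated sources the intensities add, so convert each level to linear form, sum, and take 10·log₁₀ of the total.
Σ 10^(L/10) = 10^(78.1/10) + 10^(81.0/10) + 10^(68.9/10) + 10^(90.9/10) = 1.428e+09.
L_total = 10·log₁₀(1.428e+09) = 91.55 dB SPL.

91.5 dB SPL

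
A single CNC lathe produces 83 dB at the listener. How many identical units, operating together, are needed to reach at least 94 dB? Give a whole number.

13

Need L₁ + 10·log₁₀ N ≥ 94, i.e. log₁₀ N ≥ 1.10.
N ≥ 10^(11.0/10) = 12.589, so N = 13.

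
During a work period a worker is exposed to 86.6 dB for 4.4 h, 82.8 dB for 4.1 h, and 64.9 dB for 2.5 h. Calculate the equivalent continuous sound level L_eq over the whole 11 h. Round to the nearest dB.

84 dB

The energy average is taken in the linear domain: L_eq = 10·log₁₀[(Σ tᵢ·10^(Lᵢ/10))/T], T = 11 h.
Σ tᵢ·10^(Lᵢ/10) = 4.4·10^(86.6/10) + 4.1·10^(82.8/10) + 2.5·10^(64.9/10) = 2.800e+09.
L_eq = 10·log₁₀(2.800e+09/11) = 84.06 dB.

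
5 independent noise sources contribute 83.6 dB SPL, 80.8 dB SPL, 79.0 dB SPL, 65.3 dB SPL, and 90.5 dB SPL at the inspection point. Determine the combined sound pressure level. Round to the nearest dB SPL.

92 dB SPL

For uncorrelated sources the intensities add, so convert each level to linear form, sum, and take 10·log₁₀ of the total.
Σ 10^(L/10) = 10^(83.6/10) + 10^(80.8/10) + 10^(79.0/10) + 10^(65.3/10) + 10^(90.5/10) = 1.554e+09.
L_total = 10·log₁₀(1.554e+09) = 91.91 dB SPL.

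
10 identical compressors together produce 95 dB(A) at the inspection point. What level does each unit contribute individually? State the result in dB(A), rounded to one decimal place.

For N identical incoherent sources L_total = L₁ + 10·log₁₀ N, so L₁ = 95 − 10·log₁₀(10) = 95 − 10.000.

85.0 dB(A)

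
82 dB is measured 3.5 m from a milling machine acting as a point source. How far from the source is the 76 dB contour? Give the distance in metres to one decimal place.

7.0 m

For a point source L₁ − L₂ = 20·log₁₀(r₂/r₁), so r₂ = r₁·10^((L₁−L₂)/20).
r₂ = 3.5·10^((82−76)/20) = 3.5·10^(6.0/20) = 6.98 m.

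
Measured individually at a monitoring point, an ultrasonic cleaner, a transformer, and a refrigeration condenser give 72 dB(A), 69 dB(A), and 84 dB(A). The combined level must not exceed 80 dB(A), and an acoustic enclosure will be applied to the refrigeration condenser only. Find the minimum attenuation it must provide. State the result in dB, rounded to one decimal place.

5.2 dB

The untreated sources together contribute 10^(72/10) + 10^(69/10) = 2.379e+07, i.e. 73.76 dB(A).
The limit corresponds to 10^(80/10) = 1.000e+08; subtracting the fixed part leaves 7.621e+07 for the refrigeration condenser, i.e. 78.82 dB(A).
Required insertion loss = 84 − 78.82 = 5.18 dB.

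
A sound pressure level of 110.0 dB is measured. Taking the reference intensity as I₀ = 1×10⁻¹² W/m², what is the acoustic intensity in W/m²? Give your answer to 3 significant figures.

L = 10·log₁₀(I/I₀) ⇒ I = I₀·10^(L/10) = 10⁻¹² × 10^11.00.

0.100 W/m²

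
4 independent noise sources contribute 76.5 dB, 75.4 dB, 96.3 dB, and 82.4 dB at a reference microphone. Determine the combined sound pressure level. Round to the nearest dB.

97 dB

For uncorrelated sources the intensities add, so convert each level to linear form, sum, and take 10·log₁₀ of the total.
Σ 10^(L/10) = 10^(76.5/10) + 10^(75.4/10) + 10^(96.3/10) + 10^(82.4/10) = 4.519e+09.
L_total = 10·log₁₀(4.519e+09) = 96.55 dB.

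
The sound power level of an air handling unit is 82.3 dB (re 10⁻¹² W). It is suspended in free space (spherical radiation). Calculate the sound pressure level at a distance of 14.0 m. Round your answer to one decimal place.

L_p = L_w − 10·log₁₀(4π·r²) with r = 14.0 m.
4π·r² = 2463 m², 10·log₁₀ of that is 33.915 dB.
L_p = 82.3 − 33.915 = 48.39 dB.

48.4 dB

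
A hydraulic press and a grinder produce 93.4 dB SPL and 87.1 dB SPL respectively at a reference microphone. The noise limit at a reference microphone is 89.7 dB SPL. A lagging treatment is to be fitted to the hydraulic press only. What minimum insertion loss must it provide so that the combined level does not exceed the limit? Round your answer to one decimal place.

7.2 dB

Fixed contribution from the other source: Σ 10^(L/10) = 10^(87.1/10) = 5.129e+08 (87.10 dB SPL).
The limit corresponds to 10^(89.7/10) = 9.333e+08; subtracting the fixed part leaves 4.204e+08 for the hydraulic press, i.e. 86.24 dB SPL.
Required insertion loss = 93.4 − 86.24 = 7.16 dB.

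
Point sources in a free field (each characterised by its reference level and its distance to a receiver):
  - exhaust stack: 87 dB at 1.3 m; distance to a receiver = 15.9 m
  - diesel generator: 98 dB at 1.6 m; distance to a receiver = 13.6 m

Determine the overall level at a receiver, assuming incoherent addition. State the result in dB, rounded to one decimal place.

Propagate each source to the receiver with L = L_ref − 20·log₁₀(r/r_ref), then add intensities.
exhaust stack: 87 − 20·log₁₀(15.9/1.3) = 87 − 21.75 = 65.25 dB.
diesel generator: 98 − 20·log₁₀(13.6/1.6) = 98 − 18.59 = 79.41 dB.
Σ 10^(L/10) = 9.068e+07 → L_total = 10·log₁₀(9.068e+07) = 79.58 dB.

79.6 dB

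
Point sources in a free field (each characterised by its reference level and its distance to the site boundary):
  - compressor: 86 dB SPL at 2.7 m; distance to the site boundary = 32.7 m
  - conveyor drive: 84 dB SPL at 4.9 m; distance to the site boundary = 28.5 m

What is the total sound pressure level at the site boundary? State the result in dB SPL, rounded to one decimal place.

Propagate each source to the receiver with L = L_ref − 20·log₁₀(r/r_ref), then add intensities.
compressor: 86 − 20·log₁₀(32.7/2.7) = 86 − 21.66 = 64.34 dB SPL.
conveyor drive: 84 − 20·log₁₀(28.5/4.9) = 84 − 15.29 = 68.71 dB SPL.
Σ 10^(L/10) = 1.014e+07 → L_total = 10·log₁₀(1.014e+07) = 70.06 dB SPL.

70.1 dB SPL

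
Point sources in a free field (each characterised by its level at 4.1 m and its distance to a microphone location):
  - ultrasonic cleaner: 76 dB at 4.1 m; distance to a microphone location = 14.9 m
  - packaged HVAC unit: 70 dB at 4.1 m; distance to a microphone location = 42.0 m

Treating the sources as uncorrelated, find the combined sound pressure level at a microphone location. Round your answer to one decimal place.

Apply inverse-square spreading to bring every level to the receiver, then sum 10^(L/10).
ultrasonic cleaner: 76 − 20·log₁₀(14.9/4.1) = 76 − 11.21 = 64.79 dB.
packaged HVAC unit: 70 − 20·log₁₀(42.0/4.1) = 70 − 20.21 = 49.79 dB.
Σ 10^(L/10) = 3.110e+06 → L_total = 10·log₁₀(3.110e+06) = 64.93 dB.

64.9 dB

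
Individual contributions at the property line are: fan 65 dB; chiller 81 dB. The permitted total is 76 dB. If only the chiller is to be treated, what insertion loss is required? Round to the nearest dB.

5 dB

Everything except the chiller sums to 10^(65/10) = 3.162e+06 in linear terms, 65.00 dB.
The limit corresponds to 10^(76/10) = 3.981e+07; subtracting the fixed part leaves 3.665e+07 for the chiller, i.e. 75.64 dB.
So the chiller must be reduced from 81 to 75.64 dB: IL = 5.36 dB.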